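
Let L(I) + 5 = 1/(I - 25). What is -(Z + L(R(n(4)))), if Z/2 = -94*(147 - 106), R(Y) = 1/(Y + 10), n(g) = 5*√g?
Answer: 3848807/499 ≈ 7713.0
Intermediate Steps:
R(Y) = 1/(10 + Y)
L(I) = -5 + 1/(-25 + I) (L(I) = -5 + 1/(I - 25) = -5 + 1/(-25 + I))
Z = -7708 (Z = 2*(-94*(147 - 106)) = 2*(-94*41) = 2*(-3854) = -7708)
-(Z + L(R(n(4)))) = -(-7708 + (126 - 5/(10 + 5*√4))/(-25 + 1/(10 + 5*√4))) = -(-7708 + (126 - 5/(10 + 5*2))/(-25 + 1/(10 + 5*2))) = -(-7708 + (126 - 5/(10 + 10))/(-25 + 1/(10 + 10))) = -(-7708 + (126 - 5/20)/(-25 + 1/20)) = -(-7708 + (126 - 5*1/20)/(-25 + 1/20)) = -(-7708 + (126 - ¼)/(-499/20)) = -(-7708 - 20/499*503/4) = -(-7708 - 2515/499) = -1*(-3848807/499) = 3848807/499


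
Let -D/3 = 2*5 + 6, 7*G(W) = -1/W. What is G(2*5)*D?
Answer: 24/35 ≈ 0.68571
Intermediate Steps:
G(W) = -1/(7*W) (G(W) = (-1/W)/7 = -1/(7*W))
D = -48 (D = -3*(2*5 + 6) = -3*(10 + 6) = -3*16 = -48)
G(2*5)*D = -1/(7*(2*5))*(-48) = -⅐/10*(-48) = -⅐*⅒*(-48) = -1/70*(-48) = 24/35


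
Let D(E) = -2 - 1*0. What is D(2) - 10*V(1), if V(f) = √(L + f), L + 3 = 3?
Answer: -12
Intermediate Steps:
L = 0 (L = -3 + 3 = 0)
V(f) = √f (V(f) = √(0 + f) = √f)
D(E) = -2 (D(E) = -2 + 0 = -2)
D(2) - 10*V(1) = -2 - 10*√1 = -2 - 10*1 = -2 - 10 = -12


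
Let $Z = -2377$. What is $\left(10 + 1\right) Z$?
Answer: $-26147$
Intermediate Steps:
$\left(10 + 1\right) Z = \left(10 + 1\right) \left(-2377\right) = 11 \left(-2377\right) = -26147$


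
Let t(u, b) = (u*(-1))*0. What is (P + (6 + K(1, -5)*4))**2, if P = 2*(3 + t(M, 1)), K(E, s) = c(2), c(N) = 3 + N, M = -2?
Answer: 1024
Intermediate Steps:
K(E, s) = 5 (K(E, s) = 3 + 2 = 5)
t(u, b) = 0 (t(u, b) = -u*0 = 0)
P = 6 (P = 2*(3 + 0) = 2*3 = 6)
(P + (6 + K(1, -5)*4))**2 = (6 + (6 + 5*4))**2 = (6 + (6 + 20))**2 = (6 + 26)**2 = 32**2 = 1024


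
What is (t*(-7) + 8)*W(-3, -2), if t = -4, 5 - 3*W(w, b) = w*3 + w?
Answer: 204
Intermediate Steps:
W(w, b) = 5/3 - 4*w/3 (W(w, b) = 5/3 - (w*3 + w)/3 = 5/3 - (3*w + w)/3 = 5/3 - 4*w/3)
(t*(-7) + 8)*W(-3, -2) = (-4*(-7) + 8)*(5/3 - 4/3*(-3)) = (28 + 8)*(5/3 + 4) = 36*(17/3) = 204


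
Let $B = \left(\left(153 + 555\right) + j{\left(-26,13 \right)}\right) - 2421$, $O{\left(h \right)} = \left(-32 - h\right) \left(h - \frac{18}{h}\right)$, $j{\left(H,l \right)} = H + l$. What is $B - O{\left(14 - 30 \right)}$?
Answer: $-1964$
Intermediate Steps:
$B = -1726$ ($B = \left(\left(153 + 555\right) + \left(-26 + 13\right)\right) - 2421 = \left(708 - 13\right) - 2421 = 695 - 2421 = -1726$)
$B - O{\left(14 - 30 \right)} = -1726 - \left(18 - \left(14 - 30\right)^{2} - 32 \left(14 - 30\right) + \frac{576}{14 - 30}\right) = -1726 - \left(18 - \left(-16\right)^{2} - -512 + \frac{576}{-16}\right) = -1726 - \left(18 - 256 + 512 + 576 \left(- \frac{1}{16}\right)\right) = -1726 - \left(18 - 256 + 512 - 36\right) = -1726 - 238 = -1964$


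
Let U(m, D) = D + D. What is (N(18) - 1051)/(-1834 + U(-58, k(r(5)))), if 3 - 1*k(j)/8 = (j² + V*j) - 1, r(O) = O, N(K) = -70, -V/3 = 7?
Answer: 1121/490 ≈ 2.2878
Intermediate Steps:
V = -21 (V = -3*7 = -21)
k(j) = 32 - 8*j² + 168*j (k(j) = 24 - 8*((j² - 21*j) - 1) = 24 - 8*(-1 + j² - 21*j) = 24 + (8 - 8*j² + 168*j) = 32 - 8*j² + 168*j)
U(m, D) = 2*D
(N(18) - 1051)/(-1834 + U(-58, k(r(5)))) = (-70 - 1051)/(-1834 + 2*(32 - 8*5² + 168*5)) = -1121/(-1834 + 2*(32 - 8*25 + 840)) = -1121/(-1834 + 2*(32 - 200 + 840)) = -1121/(-1834 + 2*672) = -1121/(-1834 + 1344) = -1121/(-490) = -1121*(-1/490) = 1121/490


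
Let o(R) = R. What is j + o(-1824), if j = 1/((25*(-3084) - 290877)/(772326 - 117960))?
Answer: -223948138/122659 ≈ -1825.8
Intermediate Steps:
j = -218122/122659 (j = 1/((-77100 - 290877)/654366) = 1/(-367977*1/654366) = 1/(-122659/218122) = -218122/122659 ≈ -1.7783)
j + o(-1824) = -218122/122659 - 1824 = -223948138/122659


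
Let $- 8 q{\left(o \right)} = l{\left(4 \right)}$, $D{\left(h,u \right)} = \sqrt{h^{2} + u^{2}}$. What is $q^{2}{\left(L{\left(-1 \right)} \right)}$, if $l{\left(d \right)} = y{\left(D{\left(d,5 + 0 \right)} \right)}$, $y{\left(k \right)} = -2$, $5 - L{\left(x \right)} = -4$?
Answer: $\frac{1}{16} \approx 0.0625$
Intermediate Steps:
$L{\left(x \right)} = 9$ ($L{\left(x \right)} = 5 - -4 = 5 + 4 = 9$)
$l{\left(d \right)} = -2$
$q{\left(o \right)} = \frac{1}{4}$ ($q{\left(o \right)} = \left(- \frac{1}{8}\right) \left(-2\right) = \frac{1}{4}$)
$q^{2}{\left(L{\left(-1 \right)} \right)} = \left(\frac{1}{4}\right)^{2} = \frac{1}{16}$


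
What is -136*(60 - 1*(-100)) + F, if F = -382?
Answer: -22142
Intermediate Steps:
-136*(60 - 1*(-100)) + F = -136*(60 - 1*(-100)) - 382 = -136*(60 + 100) - 382 = -136*160 - 382 = -21760 - 382 = -22142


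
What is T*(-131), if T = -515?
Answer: 67465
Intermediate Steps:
T*(-131) = -515*(-131) = 67465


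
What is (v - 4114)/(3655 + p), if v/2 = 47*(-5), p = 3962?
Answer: -1528/2539 ≈ -0.60181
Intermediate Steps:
v = -470 (v = 2*(47*(-5)) = 2*(-235) = -470)
(v - 4114)/(3655 + p) = (-470 - 4114)/(3655 + 3962) = -4584/7617 = -4584*1/7617 = -1528/2539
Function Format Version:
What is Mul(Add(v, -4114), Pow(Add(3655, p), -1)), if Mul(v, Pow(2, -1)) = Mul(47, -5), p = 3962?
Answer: Rational(-1528, 2539) ≈ -0.60181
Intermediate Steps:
v = -470 (v = Mul(2, Mul(47, -5)) = Mul(2, -235) = -470)
Mul(Add(v, -4114), Pow(Add(3655, p), -1)) = Mul(Add(-470, -4114), Pow(Add(3655, 3962), -1)) = Mul(-4584, Pow(7617, -1)) = Mul(-4584, Rational(1, 7617)) = Rational(-1528, 2539)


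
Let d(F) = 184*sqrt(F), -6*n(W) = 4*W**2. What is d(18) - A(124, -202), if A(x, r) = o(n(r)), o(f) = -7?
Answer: 7 + 552*sqrt(2) ≈ 787.65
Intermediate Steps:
n(W) = -2*W**2/3
A(x, r) = -7
d(18) - A(124, -202) = 184*sqrt(18) - 1*(-7) = 184*(3*sqrt(2)) + 7 = 552*sqrt(2) + 7 = 7 + 552*sqrt(2)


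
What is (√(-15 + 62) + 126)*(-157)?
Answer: -19782 - 157*√47 ≈ -20858.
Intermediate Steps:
(√(-15 + 62) + 126)*(-157) = (√47 + 126)*(-157) = (126 + √47)*(-157) = -19782 - 157*√47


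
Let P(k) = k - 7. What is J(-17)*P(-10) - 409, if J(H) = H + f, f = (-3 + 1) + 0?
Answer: -86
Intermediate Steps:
P(k) = -7 + k
f = -2 (f = -2 + 0 = -2)
J(H) = -2 + H (J(H) = H - 2 = -2 + H)
J(-17)*P(-10) - 409 = (-2 - 17)*(-7 - 10) - 409 = -19*(-17) - 409 = 323 - 409 = -86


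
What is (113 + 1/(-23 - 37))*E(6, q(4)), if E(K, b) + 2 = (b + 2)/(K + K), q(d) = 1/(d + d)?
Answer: -237265/1152 ≈ -205.96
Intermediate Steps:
q(d) = 1/(2*d)
E(K, b) = -2 + (2 + b)/(2*K) (E(K, b) = -2 + (b + 2)/(K + K) = -2 + (2 + b)/((2*K)) = -2 + (2 + b)*(1/(2*K)) = -2 + (2 + b)/(2*K))
(113 + 1/(-23 - 37))*E(6, q(4)) = (113 + 1/(-23 - 37))*((½)*(2 + (½)/4 - 4*6)/6) = (113 + 1/(-60))*((½)*(⅙)*(2 + (½)*(¼) - 24)) = (113 - 1/60)*((½)*(⅙)*(2 + ⅛ - 24)) = 6779*((½)*(⅙)*(-175/8))/60 = (6779/60)*(-175/96) = -237265/1152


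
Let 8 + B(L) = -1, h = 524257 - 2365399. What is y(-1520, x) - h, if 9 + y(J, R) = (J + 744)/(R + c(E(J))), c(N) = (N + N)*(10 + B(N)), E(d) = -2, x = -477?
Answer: 885585749/481 ≈ 1.8411e+6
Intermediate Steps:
h = -1841142
B(L) = -9 (B(L) = -8 - 1 = -9)
c(N) = 2*N (c(N) = (N + N)*(10 - 9) = (2*N)*1 = 2*N)
y(J, R) = -9 + (744 + J)/(-4 + R) (y(J, R) = -9 + (J + 744)/(R + 2*(-2)) = -9 + (744 + J)/(R - 4) = -9 + (744 + J)/(-4 + R))
y(-1520, x) - h = (780 - 1520 - 9*(-477))/(-4 - 477) - 1*(-1841142) = (780 - 1520 + 4293)/(-481) + 1841142 = -1/481*3553 + 1841142 = -3553/481 + 1841142 = 885585749/481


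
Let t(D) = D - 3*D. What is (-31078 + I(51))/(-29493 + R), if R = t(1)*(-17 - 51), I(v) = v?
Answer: 31027/29357 ≈ 1.0569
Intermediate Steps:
t(D) = -2*D
R = 136 (R = (-2*1)*(-17 - 51) = -2*(-68) = 136)
(-31078 + I(51))/(-29493 + R) = (-31078 + 51)/(-29493 + 136) = -31027/(-29357) = -31027*(-1/29357) = 31027/29357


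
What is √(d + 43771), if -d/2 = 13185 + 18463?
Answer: 5*I*√781 ≈ 139.73*I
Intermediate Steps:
d = -63296 (d = -2*(13185 + 18463) = -2*31648 = -63296)
√(d + 43771) = √(-63296 + 43771) = √(-19525) = 5*I*√781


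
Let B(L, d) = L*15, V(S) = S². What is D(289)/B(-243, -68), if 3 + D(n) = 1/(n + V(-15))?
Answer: 1541/1873530 ≈ 0.00082251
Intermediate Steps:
B(L, d) = 15*L
D(n) = -3 + 1/(225 + n) (D(n) = -3 + 1/(n + (-15)²) = -3 + 1/(n + 225) = -3 + 1/(225 + n))
D(289)/B(-243, -68) = ((-674 - 3*289)/(225 + 289))/((15*(-243))) = ((-674 - 867)/514)/(-3645) = ((1/514)*(-1541))*(-1/3645) = -1541/514*(-1/3645) = 1541/1873530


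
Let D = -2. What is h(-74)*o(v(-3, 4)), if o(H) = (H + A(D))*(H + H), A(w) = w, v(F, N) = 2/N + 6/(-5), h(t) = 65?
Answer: 2457/10 ≈ 245.70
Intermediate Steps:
v(F, N) = -6/5 + 2/N (v(F, N) = 2/N + 6*(-⅕) = 2/N - 6/5 = -6/5 + 2/N)
o(H) = 2*H*(-2 + H) (o(H) = (H - 2)*(H + H) = (-2 + H)*(2*H) = 2*H*(-2 + H))
h(-74)*o(v(-3, 4)) = 65*(2*(-6/5 + 2/4)*(-2 + (-6/5 + 2/4))) = 65*(2*(-6/5 + 2*(¼))*(-2 + (-6/5 + 2*(¼)))) = 65*(2*(-6/5 + ½)*(-2 + (-6/5 + ½))) = 65*(2*(-7/10)*(-2 - 7/10)) = 65*(2*(-7/10)*(-27/10)) = 65*(189/50) = 2457/10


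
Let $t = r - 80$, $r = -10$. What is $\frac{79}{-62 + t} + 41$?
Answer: $\frac{6153}{152} \approx 40.48$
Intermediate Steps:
$t = -90$ ($t = -10 - 80 = -90$)
$\frac{79}{-62 + t} + 41 = \frac{79}{-62 - 90} + 41 = \frac{79}{-152} + 41 = 79 \left(- \frac{1}{152}\right) + 41 = - \frac{79}{152} + 41 = \frac{6153}{152}$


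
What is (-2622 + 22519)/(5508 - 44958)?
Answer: -19897/39450 ≈ -0.50436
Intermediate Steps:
(-2622 + 22519)/(5508 - 44958) = 19897/(-39450) = 19897*(-1/39450) = -19897/39450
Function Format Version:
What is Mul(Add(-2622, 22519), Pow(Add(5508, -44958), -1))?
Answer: Rational(-19897, 39450) ≈ -0.50436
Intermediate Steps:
Mul(Add(-2622, 22519), Pow(Add(5508, -44958), -1)) = Mul(19897, Pow(-39450, -1)) = Mul(19897, Rational(-1, 39450)) = Rational(-19897, 39450)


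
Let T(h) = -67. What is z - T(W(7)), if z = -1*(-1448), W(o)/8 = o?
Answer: 1515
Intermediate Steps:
W(o) = 8*o
z = 1448
z - T(W(7)) = 1448 - 1*(-67) = 1448 + 67 = 1515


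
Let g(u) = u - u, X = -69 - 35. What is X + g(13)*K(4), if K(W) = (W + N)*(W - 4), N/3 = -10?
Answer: -104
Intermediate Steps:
N = -30 (N = 3*(-10) = -30)
X = -104
g(u) = 0
K(W) = (-30 + W)*(-4 + W) (K(W) = (W - 30)*(W - 4) = (-30 + W)*(-4 + W))
X + g(13)*K(4) = -104 + 0*(120 + 4² - 34*4) = -104 + 0*(120 + 16 - 136) = -104 + 0*0 = -104 + 0 = -104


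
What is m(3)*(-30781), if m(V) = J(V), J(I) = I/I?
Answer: -30781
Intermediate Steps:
J(I) = 1
m(V) = 1
m(3)*(-30781) = 1*(-30781) = -30781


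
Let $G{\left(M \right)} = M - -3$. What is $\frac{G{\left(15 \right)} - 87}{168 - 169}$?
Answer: $69$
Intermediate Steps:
$G{\left(M \right)} = 3 + M$ ($G{\left(M \right)} = M + 3 = 3 + M$)
$\frac{G{\left(15 \right)} - 87}{168 - 169} = \frac{\left(3 + 15\right) - 87}{168 - 169} = \frac{18 - 87}{-1} = \left(-69\right) \left(-1\right) = 69$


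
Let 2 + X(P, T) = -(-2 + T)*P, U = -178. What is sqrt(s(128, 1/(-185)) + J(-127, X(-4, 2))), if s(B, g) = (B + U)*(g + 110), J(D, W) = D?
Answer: I*sqrt(7702993)/37 ≈ 75.011*I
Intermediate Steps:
X(P, T) = -2 - P*(-2 + T) (X(P, T) = -2 - (-2 + T)*P = -2 - P*(-2 + T))
s(B, g) = (-178 + B)*(110 + g) (s(B, g) = (B - 178)*(g + 110) = (-178 + B)*(110 + g))
sqrt(s(128, 1/(-185)) + J(-127, X(-4, 2))) = sqrt((-19580 - 178/(-185) + 110*128 + 128/(-185)) - 127) = sqrt((-19580 - 178*(-1/185) + 14080 + 128*(-1/185)) - 127) = sqrt((-19580 + 178/185 + 14080 - 128/185) - 127) = sqrt(-203490/37 - 127) = sqrt(-208189/37) = I*sqrt(7702993)/37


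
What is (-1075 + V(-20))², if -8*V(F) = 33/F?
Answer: 29572649089/25600 ≈ 1.1552e+6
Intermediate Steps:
V(F) = -33/(8*F)
(-1075 + V(-20))² = (-1075 - 33/8/(-20))² = (-1075 - 33/8*(-1/20))² = (-1075 + 33/160)² = (-171967/160)² = 29572649089/25600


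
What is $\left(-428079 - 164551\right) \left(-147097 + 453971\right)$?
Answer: $-181862738620$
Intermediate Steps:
$\left(-428079 - 164551\right) \left(-147097 + 453971\right) = \left(-592630\right) 306874 = -181862738620$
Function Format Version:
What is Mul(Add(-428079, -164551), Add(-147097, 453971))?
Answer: -181862738620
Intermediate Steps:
Mul(Add(-428079, -164551), Add(-147097, 453971)) = Mul(-592630, 306874) = -181862738620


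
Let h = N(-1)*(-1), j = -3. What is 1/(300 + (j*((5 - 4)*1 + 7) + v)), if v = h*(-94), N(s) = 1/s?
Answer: 1/182 ≈ 0.0054945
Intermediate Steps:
h = 1 (h = -1/(-1) = -1*(-1) = 1)
v = -94 (v = 1*(-94) = -94)
1/(300 + (j*((5 - 4)*1 + 7) + v)) = 1/(300 + (-3*((5 - 4)*1 + 7) - 94)) = 1/(300 + (-3*(1*1 + 7) - 94)) = 1/(300 + (-3*(1 + 7) - 94)) = 1/(300 + (-3*8 - 94)) = 1/(300 + (-24 - 94)) = 1/(300 - 118) = 1/182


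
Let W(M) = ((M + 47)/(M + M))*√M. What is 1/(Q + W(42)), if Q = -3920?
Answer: -658560/2581547279 - 178*√42/2581547279 ≈ -0.00025555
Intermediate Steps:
W(M) = (47 + M)/(2*√M) (W(M) = ((47 + M)/((2*M)))*√M = ((47 + M)*(1/(2*M)))*√M = ((47 + M)/(2*M))*√M = (47 + M)/(2*√M))
1/(Q + W(42)) = 1/(-3920 + (47 + 42)/(2*√42)) = 1/(-3920 + (½)*(√42/42)*89) = 1/(-3920 + 89*√42/84)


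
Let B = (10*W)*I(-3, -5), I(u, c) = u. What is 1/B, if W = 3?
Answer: -1/90 ≈ -0.011111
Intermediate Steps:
B = -90 (B = (10*3)*(-3) = 30*(-3) = -90)
1/B = 1/(-90) = -1/90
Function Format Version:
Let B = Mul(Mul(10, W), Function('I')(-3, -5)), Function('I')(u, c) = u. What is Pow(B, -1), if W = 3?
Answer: Rational(-1, 90) ≈ -0.011111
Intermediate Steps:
B = -90 (B = Mul(Mul(10, 3), -3) = Mul(30, -3) = -90)
Pow(B, -1) = Pow(-90, -1) = Rational(-1, 90)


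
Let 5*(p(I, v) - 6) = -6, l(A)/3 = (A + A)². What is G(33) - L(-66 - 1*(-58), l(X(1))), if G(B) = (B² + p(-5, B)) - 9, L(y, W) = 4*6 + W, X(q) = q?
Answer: 5244/5 ≈ 1048.8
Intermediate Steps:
l(A) = 12*A² (l(A) = 3*(A + A)² = 3*(2*A)² = 3*(4*A²) = 12*A²)
p(I, v) = 24/5 (p(I, v) = 6 + (⅕)*(-6) = 6 - 6/5 = 24/5)
L(y, W) = 24 + W
G(B) = -21/5 + B² (G(B) = (B² + 24/5) - 9 = (24/5 + B²) - 9 = -21/5 + B²)
G(33) - L(-66 - 1*(-58), l(X(1))) = (-21/5 + 33²) - (24 + 12*1²) = (-21/5 + 1089) - (24 + 12*1) = 5424/5 - (24 + 12) = 5424/5 - 1*36 = 5424/5 - 36 = 5244/5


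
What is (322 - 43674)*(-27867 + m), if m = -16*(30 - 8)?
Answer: 1223350088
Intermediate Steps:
m = -352 (m = -16*22 = -352)
(322 - 43674)*(-27867 + m) = (322 - 43674)*(-27867 - 352) = -43352*(-28219) = 1223350088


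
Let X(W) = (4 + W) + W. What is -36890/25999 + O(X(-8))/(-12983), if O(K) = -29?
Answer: -478188899/337545017 ≈ -1.4167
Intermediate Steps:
X(W) = 4 + 2*W
-36890/25999 + O(X(-8))/(-12983) = -36890/25999 - 29/(-12983) = -36890*1/25999 - 29*(-1/12983) = -36890/25999 + 29/12983 = -478188899/337545017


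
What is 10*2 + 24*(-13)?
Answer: -292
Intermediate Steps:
10*2 + 24*(-13) = 20 - 312 = -292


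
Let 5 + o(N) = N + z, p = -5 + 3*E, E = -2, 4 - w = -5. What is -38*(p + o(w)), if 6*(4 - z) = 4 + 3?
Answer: 475/3 ≈ 158.33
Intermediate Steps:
z = 17/6 (z = 4 - (4 + 3)/6 = 4 - ⅙*7 = 4 - 7/6 = 17/6 ≈ 2.8333)
w = 9 (w = 4 - 1*(-5) = 4 + 5 = 9)
p = -11 (p = -5 + 3*(-2) = -5 - 6 = -11)
o(N) = -13/6 + N (o(N) = -5 + (N + 17/6) = -5 + (17/6 + N) = -13/6 + N)
-38*(p + o(w)) = -38*(-11 + (-13/6 + 9)) = -38*(-11 + 41/6) = -38*(-25/6) = 475/3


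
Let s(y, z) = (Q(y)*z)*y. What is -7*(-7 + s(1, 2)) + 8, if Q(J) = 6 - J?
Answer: -13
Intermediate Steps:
s(y, z) = y*z*(6 - y) (s(y, z) = ((6 - y)*z)*y = (z*(6 - y))*y = y*z*(6 - y))
-7*(-7 + s(1, 2)) + 8 = -7*(-7 + 1*2*(6 - 1*1)) + 8 = -7*(-7 + 1*2*(6 - 1)) + 8 = -7*(-7 + 1*2*5) + 8 = -7*(-7 + 10) + 8 = -7*3 + 8 = -21 + 8 = -13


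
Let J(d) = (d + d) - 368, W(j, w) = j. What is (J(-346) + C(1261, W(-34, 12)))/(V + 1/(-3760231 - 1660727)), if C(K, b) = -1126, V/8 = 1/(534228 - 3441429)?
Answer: 11483651512522596/15424955 ≈ 7.4448e+8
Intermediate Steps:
V = -8/2907201 (V = 8/(534228 - 3441429) = 8/(-2907201) = 8*(-1/2907201) = -8/2907201 ≈ -2.7518e-6)
J(d) = -368 + 2*d (J(d) = 2*d - 368 = -368 + 2*d)
(J(-346) + C(1261, W(-34, 12)))/(V + 1/(-3760231 - 1660727)) = ((-368 + 2*(-346)) - 1126)/(-8/2907201 + 1/(-3760231 - 1660727)) = ((-368 - 692) - 1126)/(-8/2907201 + 1/(-5420958)) = (-1060 - 1126)/(-8/2907201 - 1/5420958) = -2186/(-15424955/5253271506186) = -2186*(-5253271506186/15424955) = 11483651512522596/15424955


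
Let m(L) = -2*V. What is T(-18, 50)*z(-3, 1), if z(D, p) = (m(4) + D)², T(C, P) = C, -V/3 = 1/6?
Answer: -72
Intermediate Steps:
V = -½ (V = -3/6 = -3*⅙ = -½ ≈ -0.50000)
m(L) = 1 (m(L) = -2*(-½) = 1)
z(D, p) = (1 + D)²
T(-18, 50)*z(-3, 1) = -18*(1 - 3)² = -18*(-2)² = -18*4 = -72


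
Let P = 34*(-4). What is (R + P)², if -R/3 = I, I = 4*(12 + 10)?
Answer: 160000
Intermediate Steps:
P = -136
I = 88 (I = 4*22 = 88)
R = -264 (R = -3*88 = -264)
(R + P)² = (-264 - 136)² = (-400)² = 160000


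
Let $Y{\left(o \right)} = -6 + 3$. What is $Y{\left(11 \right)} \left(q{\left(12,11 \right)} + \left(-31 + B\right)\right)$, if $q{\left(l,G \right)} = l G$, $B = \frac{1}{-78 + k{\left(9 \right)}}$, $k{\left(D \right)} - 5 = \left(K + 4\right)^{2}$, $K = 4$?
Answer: $- \frac{908}{3} \approx -302.67$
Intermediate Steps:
$k{\left(D \right)} = 69$ ($k{\left(D \right)} = 5 + \left(4 + 4\right)^{2} = 5 + 8^{2} = 5 + 64 = 69$)
$B = - \frac{1}{9}$ ($B = \frac{1}{-78 + 69} = \frac{1}{-9} = - \frac{1}{9} \approx -0.11111$)
$Y{\left(o \right)} = -3$
$q{\left(l,G \right)} = G l$
$Y{\left(11 \right)} \left(q{\left(12,11 \right)} + \left(-31 + B\right)\right) = - 3 \left(11 \cdot 12 - \frac{280}{9}\right) = - 3 \left(132 - \frac{280}{9}\right) = \left(-3\right) \frac{908}{9} = - \frac{908}{3}$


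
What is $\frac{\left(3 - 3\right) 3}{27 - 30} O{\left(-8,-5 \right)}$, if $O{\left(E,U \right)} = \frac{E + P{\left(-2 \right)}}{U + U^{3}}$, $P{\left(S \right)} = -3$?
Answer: $0$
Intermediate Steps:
$O{\left(E,U \right)} = \frac{-3 + E}{U + U^{3}}$ ($O{\left(E,U \right)} = \frac{E - 3}{U + U^{3}} = \frac{-3 + E}{U + U^{3}}$)
$\frac{\left(3 - 3\right) 3}{27 - 30} O{\left(-8,-5 \right)} = \frac{\left(3 - 3\right) 3}{27 - 30} \frac{-3 - 8}{-5 + \left(-5\right)^{3}} = \frac{0 \cdot 3}{-3} \frac{1}{-5 - 125} \left(-11\right) = 0 \left(- \frac{1}{3}\right) \frac{1}{-130} \left(-11\right) = 0 \left(\left(- \frac{1}{130}\right) \left(-11\right)\right) = 0 \cdot \frac{11}{130} = 0$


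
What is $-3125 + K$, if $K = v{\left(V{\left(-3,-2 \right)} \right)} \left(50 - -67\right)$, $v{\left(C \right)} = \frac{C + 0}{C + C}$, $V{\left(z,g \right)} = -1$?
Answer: $- \frac{6133}{2} \approx -3066.5$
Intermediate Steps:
$v{\left(C \right)} = \frac{1}{2}$ ($v{\left(C \right)} = \frac{C}{2 C} = C \frac{1}{2 C} = \frac{1}{2}$)
$K = \frac{117}{2}$ ($K = \frac{50 - -67}{2} = \frac{50 + 67}{2} = \frac{1}{2} \cdot 117 = \frac{117}{2} \approx 58.5$)
$-3125 + K = -3125 + \frac{117}{2} = - \frac{6133}{2}$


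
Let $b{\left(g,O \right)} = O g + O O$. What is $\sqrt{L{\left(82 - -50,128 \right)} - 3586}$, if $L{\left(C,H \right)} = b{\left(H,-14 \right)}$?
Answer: $i \sqrt{5182} \approx 71.986 i$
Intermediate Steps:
$b{\left(g,O \right)} = O^{2} + O g$ ($b{\left(g,O \right)} = O g + O^{2} = O^{2} + O g$)
$L{\left(C,H \right)} = 196 - 14 H$ ($L{\left(C,H \right)} = - 14 \left(-14 + H\right) = 196 - 14 H$)
$\sqrt{L{\left(82 - -50,128 \right)} - 3586} = \sqrt{\left(196 - 1792\right) - 3586} = \sqrt{-1596 - 3586} = \sqrt{-5182} = i \sqrt{5182}$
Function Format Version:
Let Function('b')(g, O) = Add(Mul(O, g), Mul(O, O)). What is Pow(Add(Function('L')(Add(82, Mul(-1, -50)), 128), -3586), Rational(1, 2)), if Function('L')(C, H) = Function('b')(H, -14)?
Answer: Mul(I, Pow(5182, Rational(1, 2))) ≈ Mul(71.986, I)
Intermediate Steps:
Function('b')(g, O) = Add(Pow(O, 2), Mul(O, g)) (Function('b')(g, O) = Add(Mul(O, g), Pow(O, 2)) = Add(Pow(O, 2), Mul(O, g)))
Function('L')(C, H) = Add(196, Mul(-14, H)) (Function('L')(C, H) = Mul(-14, Add(-14, H)) = Add(196, Mul(-14, H)))
Pow(Add(Function('L')(Add(82, Mul(-1, -50)), 128), -3586), Rational(1, 2)) = Pow(Add(Add(196, Mul(-14, 128)), -3586), Rational(1, 2)) = Pow(Add(Add(196, -1792), -3586), Rational(1, 2)) = Pow(Add(-1596, -3586), Rational(1, 2)) = Pow(-5182, Rational(1, 2)) = Mul(I, Pow(5182, Rational(1, 2)))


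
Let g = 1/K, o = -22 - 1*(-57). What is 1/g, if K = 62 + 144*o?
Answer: 5102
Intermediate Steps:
o = 35 (o = -22 + 57 = 35)
K = 5102 (K = 62 + 144*35 = 62 + 5040 = 5102)
g = 1/5102 ≈ 0.00019600
1/g = 1/(1/5102) = 5102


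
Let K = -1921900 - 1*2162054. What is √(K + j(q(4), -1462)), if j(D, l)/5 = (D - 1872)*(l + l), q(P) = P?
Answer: √23226206 ≈ 4819.4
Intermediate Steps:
j(D, l) = 10*l*(-1872 + D) (j(D, l) = 5*((D - 1872)*(l + l)) = 5*((-1872 + D)*(2*l)) = 5*(2*l*(-1872 + D)) = 10*l*(-1872 + D))
K = -4083954 (K = -1921900 - 2162054 = -4083954)
√(K + j(q(4), -1462)) = √(-4083954 + 10*(-1462)*(-1872 + 4)) = √(-4083954 + 10*(-1462)*(-1868)) = √(-4083954 + 27310160) = √23226206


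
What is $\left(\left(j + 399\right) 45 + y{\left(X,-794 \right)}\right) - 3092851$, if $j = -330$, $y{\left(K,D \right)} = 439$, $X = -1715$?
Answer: $-3089307$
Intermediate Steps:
$\left(\left(j + 399\right) 45 + y{\left(X,-794 \right)}\right) - 3092851 = \left(\left(-330 + 399\right) 45 + 439\right) - 3092851 = \left(69 \cdot 45 + 439\right) - 3092851 = \left(3105 + 439\right) - 3092851 = 3544 - 3092851 = -3089307$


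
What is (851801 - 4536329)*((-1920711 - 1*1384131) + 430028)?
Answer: 10592332677792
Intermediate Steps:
(851801 - 4536329)*((-1920711 - 1*1384131) + 430028) = -3684528*((-1920711 - 1384131) + 430028) = -3684528*(-3304842 + 430028) = -3684528*(-2874814) = 10592332677792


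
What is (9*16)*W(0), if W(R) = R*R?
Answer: 0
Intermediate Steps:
W(R) = R²
(9*16)*W(0) = (9*16)*0² = 144*0 = 0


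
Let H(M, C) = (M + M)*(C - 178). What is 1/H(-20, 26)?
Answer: 1/6080 ≈ 0.00016447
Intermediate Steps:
H(M, C) = 2*M*(-178 + C) (H(M, C) = (2*M)*(-178 + C) = 2*M*(-178 + C))
1/H(-20, 26) = 1/(2*(-20)*(-178 + 26)) = 1/(2*(-20)*(-152)) = 1/6080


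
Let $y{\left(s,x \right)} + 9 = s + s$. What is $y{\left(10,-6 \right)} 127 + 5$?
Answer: $1402$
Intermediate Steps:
$y{\left(s,x \right)} = -9 + 2 s$ ($y{\left(s,x \right)} = -9 + \left(s + s\right) = -9 + 2 s$)
$y{\left(10,-6 \right)} 127 + 5 = \left(-9 + 2 \cdot 10\right) 127 + 5 = \left(-9 + 20\right) 127 + 5 = 11 \cdot 127 + 5 = 1397 + 5 = 1402$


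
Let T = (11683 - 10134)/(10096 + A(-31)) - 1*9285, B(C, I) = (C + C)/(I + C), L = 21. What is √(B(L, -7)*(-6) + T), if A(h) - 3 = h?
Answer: I*√235744875435/5034 ≈ 96.451*I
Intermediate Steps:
A(h) = 3 + h
B(C, I) = 2*C/(C + I) (B(C, I) = (2*C)/(C + I) = 2*C/(C + I))
T = -93479831/10068 (T = (11683 - 10134)/(10096 + (3 - 31)) - 1*9285 = 1549/(10096 - 28) - 9285 = 1549/10068 - 9285 = -93479831/10068 ≈ -9284.8)
√(B(L, -7)*(-6) + T) = √((2*21/(21 - 7))*(-6) - 93479831/10068) = √((2*21/14)*(-6) - 93479831/10068) = √((2*21*(1/14))*(-6) - 93479831/10068) = √(3*(-6) - 93479831/10068) = √(-18 - 93479831/10068) = √(-93661055/10068) = I*√235744875435/5034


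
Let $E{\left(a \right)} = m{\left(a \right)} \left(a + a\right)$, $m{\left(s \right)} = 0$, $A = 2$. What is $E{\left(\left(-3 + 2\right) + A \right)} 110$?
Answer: $0$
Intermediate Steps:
$E{\left(a \right)} = 0$ ($E{\left(a \right)} = 0 \left(a + a\right) = 0 \cdot 2 a = 0$)
$E{\left(\left(-3 + 2\right) + A \right)} 110 = 0 \cdot 110 = 0$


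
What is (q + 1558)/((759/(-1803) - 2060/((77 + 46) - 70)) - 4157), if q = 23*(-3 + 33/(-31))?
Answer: -144612620/414359609 ≈ -0.34900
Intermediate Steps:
q = -2898/31 (q = 23*(-3 + 33*(-1/31)) = 23*(-3 - 33/31) = 23*(-126/31) = -2898/31 ≈ -93.484)
(q + 1558)/((759/(-1803) - 2060/((77 + 46) - 70)) - 4157) = (-2898/31 + 1558)/((759/(-1803) - 2060/((77 + 46) - 70)) - 4157) = 45400/(31*((759*(-1/1803) - 2060/(123 - 70)) - 4157)) = 45400/(31*((-253/601 - 2060/53) - 4157)) = 45400/(31*(-1251469/31853 - 4157)) = 45400/(31*(-133664390/31853)) = (45400/31)*(-31853/133664390) = -144612620/414359609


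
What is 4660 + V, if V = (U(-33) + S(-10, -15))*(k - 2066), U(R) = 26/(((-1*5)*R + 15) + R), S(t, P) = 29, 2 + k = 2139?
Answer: 989539/147 ≈ 6731.6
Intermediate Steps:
k = 2137 (k = -2 + 2139 = 2137)
U(R) = 26/(15 - 4*R) (U(R) = 26/((-5*R + 15) + R) = 26/((15 - 5*R) + R) = 26/(15 - 4*R))
V = 304519/147 (V = (-26/(-15 + 4*(-33)) + 29)*(2137 - 2066) = (-26/(-15 - 132) + 29)*71 = (-26/(-147) + 29)*71 = (-26*(-1/147) + 29)*71 = (26/147 + 29)*71 = (4289/147)*71 = 304519/147 ≈ 2071.6)
4660 + V = 4660 + 304519/147 = 989539/147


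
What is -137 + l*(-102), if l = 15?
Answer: -1667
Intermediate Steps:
-137 + l*(-102) = -137 + 15*(-102) = -137 - 1530 = -1667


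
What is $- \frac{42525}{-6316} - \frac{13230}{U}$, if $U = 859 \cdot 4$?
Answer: $\frac{15638805}{5425444} \approx 2.8825$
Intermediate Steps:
$U = 3436$
$- \frac{42525}{-6316} - \frac{13230}{U} = - \frac{42525}{-6316} - \frac{13230}{3436} = \left(-42525\right) \left(- \frac{1}{6316}\right) - \frac{6615}{1718} = \frac{42525}{6316} - \frac{6615}{1718} = \frac{15638805}{5425444}$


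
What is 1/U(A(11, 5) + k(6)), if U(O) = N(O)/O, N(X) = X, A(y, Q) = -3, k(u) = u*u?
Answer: 1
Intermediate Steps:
k(u) = u²
U(O) = 1 (U(O) = O/O = 1)
1/U(A(11, 5) + k(6)) = 1/1 = 1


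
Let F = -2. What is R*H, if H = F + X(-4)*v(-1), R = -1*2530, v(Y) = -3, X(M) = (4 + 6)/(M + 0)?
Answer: -13915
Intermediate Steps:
X(M) = 10/M
R = -2530
H = 11/2 (H = -2 + (10/(-4))*(-3) = -2 + (10*(-¼))*(-3) = -2 - 5/2*(-3) = -2 + 15/2 = 11/2 ≈ 5.5000)
R*H = -2530*11/2 = -13915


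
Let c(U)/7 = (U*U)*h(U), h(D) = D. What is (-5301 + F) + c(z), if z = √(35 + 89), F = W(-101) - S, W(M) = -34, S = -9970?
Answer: 4635 + 1736*√31 ≈ 14301.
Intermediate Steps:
F = 9936 (F = -34 - 1*(-9970) = -34 + 9970 = 9936)
z = 2*√31 (z = √124 = 2*√31 ≈ 11.136)
c(U) = 7*U³ (c(U) = 7*((U*U)*U) = 7*(U²*U) = 7*U³)
(-5301 + F) + c(z) = (-5301 + 9936) + 7*(2*√31)³ = 4635 + 7*(248*√31) = 4635 + 1736*√31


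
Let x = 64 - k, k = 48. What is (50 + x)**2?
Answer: 4356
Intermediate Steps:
x = 16 (x = 64 - 1*48 = 64 - 48 = 16)
(50 + x)**2 = (50 + 16)**2 = 66**2 = 4356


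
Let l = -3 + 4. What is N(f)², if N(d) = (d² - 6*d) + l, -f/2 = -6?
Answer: 5329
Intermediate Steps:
l = 1
f = 12 (f = -2*(-6) = 12)
N(d) = 1 + d² - 6*d (N(d) = (d² - 6*d) + 1 = 1 + d² - 6*d)
N(f)² = (1 + 12² - 6*12)² = (1 + 144 - 72)² = 73² = 5329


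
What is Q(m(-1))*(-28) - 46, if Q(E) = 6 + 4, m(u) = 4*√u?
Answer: -326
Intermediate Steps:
Q(E) = 10
Q(m(-1))*(-28) - 46 = 10*(-28) - 46 = -280 - 46 = -326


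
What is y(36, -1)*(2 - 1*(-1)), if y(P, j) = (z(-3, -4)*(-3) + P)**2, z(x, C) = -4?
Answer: 6912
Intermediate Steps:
y(P, j) = (12 + P)**2 (y(P, j) = (-4*(-3) + P)**2 = (12 + P)**2)
y(36, -1)*(2 - 1*(-1)) = (12 + 36)**2*(2 - 1*(-1)) = 48**2*(2 + 1) = 2304*3 = 6912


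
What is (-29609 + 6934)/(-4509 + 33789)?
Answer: -4535/5856 ≈ -0.77442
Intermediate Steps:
(-29609 + 6934)/(-4509 + 33789) = -22675/29280 = -22675*1/29280 = -4535/5856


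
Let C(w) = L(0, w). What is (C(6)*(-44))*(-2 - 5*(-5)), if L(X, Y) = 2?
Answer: -2024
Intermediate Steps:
C(w) = 2
(C(6)*(-44))*(-2 - 5*(-5)) = (2*(-44))*(-2 - 5*(-5)) = -88*(-2 + 25) = -88*23 = -2024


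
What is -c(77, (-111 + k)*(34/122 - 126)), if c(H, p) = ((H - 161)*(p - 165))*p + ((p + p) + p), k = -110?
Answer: 239857865962377/3721 ≈ 6.4461e+10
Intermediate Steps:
c(H, p) = 3*p + p*(-165 + p)*(-161 + H) (c(H, p) = ((-161 + H)*(-165 + p))*p + (2*p + p) = ((-165 + p)*(-161 + H))*p + 3*p = p*(-165 + p)*(-161 + H) + 3*p = 3*p + p*(-165 + p)*(-161 + H))
-c(77, (-111 + k)*(34/122 - 126)) = -(-111 - 110)*(34/122 - 126)*(26568 - 165*77 - 161*(-111 - 110)*(34/122 - 126) + 77*((-111 - 110)*(34/122 - 126))) = -(-221*(34*(1/122) - 126))*(26568 - 12705 - (-35581)*(34*(1/122) - 126) + 77*(-221*(34*(1/122) - 126))) = -(-221*(17/61 - 126))*(26568 - 12705 - (-35581)*(17/61 - 126) + 77*(-221*(17/61 - 126))) = -(-221*(-7669/61))*(26568 - 12705 - (-35581)*(-7669)/61 + 77*(-221*(-7669/61))) = -1694849*(26568 - 12705 - 161*1694849/61 + 77*(1694849/61))/61 = -1694849*(26568 - 12705 - 272870689/61 + 130503373/61)/61 = -1694849*(-141521673)/(61*61) = -1*(-239857865962377/3721) = 239857865962377/3721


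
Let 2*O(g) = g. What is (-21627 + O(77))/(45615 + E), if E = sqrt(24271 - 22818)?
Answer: -1969518855/4161453544 + 43177*sqrt(1453)/4161453544 ≈ -0.47288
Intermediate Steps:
E = sqrt(1453) ≈ 38.118
O(g) = g/2
(-21627 + O(77))/(45615 + E) = (-21627 + (1/2)*77)/(45615 + sqrt(1453)) = (-21627 + 77/2)/(45615 + sqrt(1453)) = -43177/(2*(45615 + sqrt(1453)))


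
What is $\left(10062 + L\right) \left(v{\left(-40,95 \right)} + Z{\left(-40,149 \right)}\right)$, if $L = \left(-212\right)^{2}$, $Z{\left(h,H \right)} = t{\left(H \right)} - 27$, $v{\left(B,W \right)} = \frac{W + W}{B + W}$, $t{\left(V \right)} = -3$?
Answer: $- \frac{16061752}{11} \approx -1.4602 \cdot 10^{6}$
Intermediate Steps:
$v{\left(B,W \right)} = \frac{2 W}{B + W}$
$Z{\left(h,H \right)} = -30$ ($Z{\left(h,H \right)} = -3 - 27 = -30$)
$L = 44944$
$\left(10062 + L\right) \left(v{\left(-40,95 \right)} + Z{\left(-40,149 \right)}\right) = \left(10062 + 44944\right) \left(2 \cdot 95 \frac{1}{-40 + 95} - 30\right) = 55006 \left(2 \cdot 95 \cdot \frac{1}{55} - 30\right) = 55006 \left(\frac{38}{11} - 30\right) = 55006 \left(- \frac{292}{11}\right) = - \frac{16061752}{11}$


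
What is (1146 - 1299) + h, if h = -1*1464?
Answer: -1617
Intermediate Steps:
h = -1464
(1146 - 1299) + h = (1146 - 1299) - 1464 = -153 - 1464 = -1617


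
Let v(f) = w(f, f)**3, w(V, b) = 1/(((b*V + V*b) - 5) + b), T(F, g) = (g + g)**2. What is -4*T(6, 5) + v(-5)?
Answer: -25599999/64000 ≈ -400.00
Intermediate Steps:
T(F, g) = 4*g**2 (T(F, g) = (2*g)**2 = 4*g**2)
w(V, b) = 1/(-5 + b + 2*V*b) (w(V, b) = 1/(((V*b + V*b) - 5) + b) = 1/((2*V*b - 5) + b) = 1/((-5 + 2*V*b) + b) = 1/(-5 + b + 2*V*b))
v(f) = (-5 + f + 2*f**2)**(-3) (v(f) = (1/(-5 + f + 2*f*f))**3 = (1/(-5 + f + 2*f**2))**3 = (-5 + f + 2*f**2)**(-3))
-4*T(6, 5) + v(-5) = -16*5**2 + (-5 - 5 + 2*(-5)**2)**(-3) = -16*25 + (-5 - 5 + 2*25)**(-3) = -4*100 + (-5 - 5 + 50)**(-3) = -400 + 40**(-3) = -400 + 1/64000 = -25599999/64000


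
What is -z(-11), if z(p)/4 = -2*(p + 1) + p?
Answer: -36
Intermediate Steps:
z(p) = -8 - 4*p (z(p) = 4*(-2*(p + 1) + p) = 4*(-2*(1 + p) + p) = 4*((-2 - 2*p) + p) = 4*(-2 - p) = -8 - 4*p)
-z(-11) = -(-8 - 4*(-11)) = -(-8 + 44) = -1*36 = -36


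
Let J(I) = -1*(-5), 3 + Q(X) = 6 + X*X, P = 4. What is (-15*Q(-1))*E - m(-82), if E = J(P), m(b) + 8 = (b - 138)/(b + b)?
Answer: -12027/41 ≈ -293.34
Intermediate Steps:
m(b) = -8 + (-138 + b)/(2*b) (m(b) = -8 + (b - 138)/(b + b) = -8 + (-138 + b)/((2*b)) = -8 + (-138 + b)*(1/(2*b)) = -8 + (-138 + b)/(2*b))
Q(X) = 3 + X² (Q(X) = -3 + (6 + X*X) = -3 + (6 + X²) = 3 + X²)
J(I) = 5
E = 5
(-15*Q(-1))*E - m(-82) = -15*(3 + (-1)²)*5 - (-15/2 - 69/(-82)) = -15*(3 + 1)*5 - (-15/2 - 69*(-1/82)) = -15*4*5 - (-15/2 + 69/82) = -60*5 - 1*(-273/41) = -300 + 273/41 = -12027/41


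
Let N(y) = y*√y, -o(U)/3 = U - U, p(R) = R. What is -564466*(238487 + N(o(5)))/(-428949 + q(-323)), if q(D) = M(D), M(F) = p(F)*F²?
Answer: 2926473977/741896 ≈ 3944.6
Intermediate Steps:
o(U) = 0 (o(U) = -3*(U - U) = -3*0 = 0)
M(F) = F³ (M(F) = F*F² = F³)
q(D) = D³
N(y) = y^(3/2)
-564466*(238487 + N(o(5)))/(-428949 + q(-323)) = -564466*(238487 + 0^(3/2))/(-428949 + (-323)³) = -564466*(238487 + 0)/(-428949 - 33698267) = -564466/((-34127216/238487)) = -564466/((-34127216*1/238487)) = -564466/(-1483792/10369) = -564466*(-10369/1483792) = 2926473977/741896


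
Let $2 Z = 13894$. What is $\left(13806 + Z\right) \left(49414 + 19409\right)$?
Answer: $1428283719$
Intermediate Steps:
$Z = 6947$ ($Z = \frac{1}{2} \cdot 13894 = 6947$)
$\left(13806 + Z\right) \left(49414 + 19409\right) = \left(13806 + 6947\right) \left(49414 + 19409\right) = 20753 \cdot 68823 = 1428283719$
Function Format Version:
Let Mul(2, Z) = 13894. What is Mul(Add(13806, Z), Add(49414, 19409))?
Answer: 1428283719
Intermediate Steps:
Z = 6947 (Z = Mul(Rational(1, 2), 13894) = 6947)
Mul(Add(13806, Z), Add(49414, 19409)) = Mul(Add(13806, 6947), Add(49414, 19409)) = Mul(20753, 68823) = 1428283719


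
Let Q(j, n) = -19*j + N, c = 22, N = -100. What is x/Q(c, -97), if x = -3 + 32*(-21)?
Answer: 675/518 ≈ 1.3031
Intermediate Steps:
Q(j, n) = -100 - 19*j (Q(j, n) = -19*j - 100 = -100 - 19*j)
x = -675 (x = -3 - 672 = -675)
x/Q(c, -97) = -675/(-100 - 19*22) = -675/(-100 - 418) = -675/(-518) = -675*(-1/518) = 675/518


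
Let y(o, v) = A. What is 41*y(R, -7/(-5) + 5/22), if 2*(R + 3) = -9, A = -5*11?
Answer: -2255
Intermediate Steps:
A = -55
R = -15/2 (R = -3 + (½)*(-9) = -3 - 9/2 = -15/2 ≈ -7.5000)
y(o, v) = -55
41*y(R, -7/(-5) + 5/22) = 41*(-55) = -2255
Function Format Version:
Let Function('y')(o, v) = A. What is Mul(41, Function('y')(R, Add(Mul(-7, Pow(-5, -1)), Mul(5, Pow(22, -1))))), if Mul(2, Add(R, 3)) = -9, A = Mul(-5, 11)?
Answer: -2255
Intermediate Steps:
A = -55
R = Rational(-15, 2) (R = Add(-3, Mul(Rational(1, 2), -9)) = Add(-3, Rational(-9, 2)) = Rational(-15, 2) ≈ -7.5000)
Function('y')(o, v) = -55
Mul(41, Function('y')(R, Add(Mul(-7, Pow(-5, -1)), Mul(5, Pow(22, -1))))) = Mul(41, -55) = -2255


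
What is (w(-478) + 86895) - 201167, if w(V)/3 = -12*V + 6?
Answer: -97046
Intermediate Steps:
w(V) = 18 - 36*V (w(V) = 3*(-12*V + 6) = 3*(6 - 12*V) = 18 - 36*V)
(w(-478) + 86895) - 201167 = ((18 - 36*(-478)) + 86895) - 201167 = ((18 + 17208) + 86895) - 201167 = (17226 + 86895) - 201167 = 104121 - 201167 = -97046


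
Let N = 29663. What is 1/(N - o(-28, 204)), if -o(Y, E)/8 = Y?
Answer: 1/29439 ≈ 3.3969e-5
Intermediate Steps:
o(Y, E) = -8*Y
1/(N - o(-28, 204)) = 1/(29663 - (-8)*(-28)) = 1/(29663 - 1*224) = 1/(29663 - 224) = 1/29439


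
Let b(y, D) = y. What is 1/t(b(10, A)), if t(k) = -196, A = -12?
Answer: -1/196 ≈ -0.0051020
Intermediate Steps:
1/t(b(10, A)) = 1/(-196) = -1/196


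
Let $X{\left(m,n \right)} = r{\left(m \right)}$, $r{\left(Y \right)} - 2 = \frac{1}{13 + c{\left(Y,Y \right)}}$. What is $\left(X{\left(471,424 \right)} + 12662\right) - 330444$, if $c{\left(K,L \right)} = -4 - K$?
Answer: $- \frac{146814361}{462} \approx -3.1778 \cdot 10^{5}$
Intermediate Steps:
$r{\left(Y \right)} = 2 + \frac{1}{9 - Y}$ ($r{\left(Y \right)} = 2 + \frac{1}{13 - \left(4 + Y\right)} = 2 + \frac{1}{9 - Y}$)
$X{\left(m,n \right)} = \frac{-19 + 2 m}{-9 + m}$
$\left(X{\left(471,424 \right)} + 12662\right) - 330444 = \left(\frac{-19 + 2 \cdot 471}{-9 + 471} + 12662\right) - 330444 = \left(\frac{-19 + 942}{462} + 12662\right) - 330444 = \left(\frac{1}{462} \cdot 923 + 12662\right) - 330444 = \left(\frac{923}{462} + 12662\right) - 330444 = \frac{5850767}{462} - 330444 = - \frac{146814361}{462}$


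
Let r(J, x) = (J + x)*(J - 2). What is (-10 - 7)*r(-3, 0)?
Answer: -255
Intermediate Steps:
r(J, x) = (-2 + J)*(J + x) (r(J, x) = (J + x)*(-2 + J) = (-2 + J)*(J + x))
(-10 - 7)*r(-3, 0) = (-10 - 7)*((-3)² - 2*(-3) - 2*0 - 3*0) = -17*(9 + 6 + 0 + 0) = -17*15 = -255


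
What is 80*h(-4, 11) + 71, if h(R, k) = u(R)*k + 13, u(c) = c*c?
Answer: 15191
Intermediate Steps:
u(c) = c²
h(R, k) = 13 + k*R² (h(R, k) = R²*k + 13 = k*R² + 13 = 13 + k*R²)
80*h(-4, 11) + 71 = 80*(13 + 11*(-4)²) + 71 = 80*(13 + 11*16) + 71 = 80*(13 + 176) + 71 = 80*189 + 71 = 15120 + 71 = 15191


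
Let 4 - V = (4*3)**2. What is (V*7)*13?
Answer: -12740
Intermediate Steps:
V = -140 (V = 4 - (4*3)**2 = 4 - 1*12**2 = 4 - 1*144 = 4 - 144 = -140)
(V*7)*13 = -140*7*13 = -980*13 = -12740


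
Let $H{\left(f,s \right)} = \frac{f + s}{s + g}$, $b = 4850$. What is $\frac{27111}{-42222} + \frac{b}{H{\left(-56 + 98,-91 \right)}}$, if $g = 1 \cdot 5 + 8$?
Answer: $\frac{5323751387}{689626} \approx 7719.8$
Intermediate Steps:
$g = 13$ ($g = 5 + 8 = 13$)
$H{\left(f,s \right)} = \frac{f + s}{13 + s}$ ($H{\left(f,s \right)} = \frac{f + s}{s + 13} = \frac{f + s}{13 + s}$)
$\frac{27111}{-42222} + \frac{b}{H{\left(-56 + 98,-91 \right)}} = \frac{27111}{-42222} + \frac{4850}{\frac{1}{13 - 91} \left(\left(-56 + 98\right) - 91\right)} = 27111 \left(- \frac{1}{42222}\right) + \frac{4850}{\frac{1}{-78} \left(42 - 91\right)} = - \frac{9037}{14074} + \frac{4850}{\left(- \frac{1}{78}\right) \left(-49\right)} = - \frac{9037}{14074} + \frac{4850}{\frac{49}{78}} = - \frac{9037}{14074} + 4850 \cdot \frac{78}{49} = - \frac{9037}{14074} + \frac{378300}{49} = \frac{5323751387}{689626}$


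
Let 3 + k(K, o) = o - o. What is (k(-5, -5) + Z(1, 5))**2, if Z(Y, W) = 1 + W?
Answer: 9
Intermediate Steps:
k(K, o) = -3 (k(K, o) = -3 + (o - o) = -3 + 0 = -3)
(k(-5, -5) + Z(1, 5))**2 = (-3 + (1 + 5))**2 = (-3 + 6)**2 = 3**2 = 9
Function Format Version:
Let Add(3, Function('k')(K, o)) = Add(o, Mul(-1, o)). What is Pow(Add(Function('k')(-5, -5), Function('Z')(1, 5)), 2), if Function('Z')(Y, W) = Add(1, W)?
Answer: 9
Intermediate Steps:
Function('k')(K, o) = -3 (Function('k')(K, o) = Add(-3, Add(o, Mul(-1, o))) = Add(-3, 0) = -3)
Pow(Add(Function('k')(-5, -5), Function('Z')(1, 5)), 2) = Pow(Add(-3, Add(1, 5)), 2) = Pow(Add(-3, 6), 2) = Pow(3, 2) = 9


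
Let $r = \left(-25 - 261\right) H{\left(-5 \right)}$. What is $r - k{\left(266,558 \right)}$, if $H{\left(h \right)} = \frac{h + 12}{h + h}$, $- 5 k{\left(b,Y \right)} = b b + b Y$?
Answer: $44037$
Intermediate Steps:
$k{\left(b,Y \right)} = - \frac{b^{2}}{5} - \frac{Y b}{5}$ ($k{\left(b,Y \right)} = - \frac{b b + b Y}{5} = - \frac{b^{2} + Y b}{5} = - \frac{b^{2}}{5} - \frac{Y b}{5}$)
$H{\left(h \right)} = \frac{12 + h}{2 h}$
$r = \frac{1001}{5}$ ($r = \left(-25 - 261\right) \frac{12 - 5}{2 \left(-5\right)} = - 286 \cdot \frac{1}{2} \left(- \frac{1}{5}\right) 7 = \left(-286\right) \left(- \frac{7}{10}\right) = \frac{1001}{5} \approx 200.2$)
$r - k{\left(266,558 \right)} = \frac{1001}{5} - \left(- \frac{1}{5}\right) 266 \left(558 + 266\right) = \frac{1001}{5} - \left(- \frac{1}{5}\right) 266 \cdot 824 = \frac{1001}{5} - - \frac{219184}{5} = \frac{1001}{5} + \frac{219184}{5} = 44037$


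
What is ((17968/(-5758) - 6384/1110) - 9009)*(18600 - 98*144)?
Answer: -21556105593528/532615 ≈ -4.0472e+7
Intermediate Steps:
((17968/(-5758) - 6384/1110) - 9009)*(18600 - 98*144) = ((17968*(-1/5758) - 6384*1/1110) - 9009)*(18600 - 14112) = ((-8984/2879 - 1064/185) - 9009)*4488 = (-4725296/532615 - 9009)*4488 = -4803053831/532615*4488 = -21556105593528/532615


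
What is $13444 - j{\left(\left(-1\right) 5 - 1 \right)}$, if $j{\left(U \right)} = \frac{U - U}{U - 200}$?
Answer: $13444$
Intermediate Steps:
$j{\left(U \right)} = 0$ ($j{\left(U \right)} = \frac{0}{-200 + U} = 0$)
$13444 - j{\left(\left(-1\right) 5 - 1 \right)} = 13444 - 0 = 13444 + 0 = 13444$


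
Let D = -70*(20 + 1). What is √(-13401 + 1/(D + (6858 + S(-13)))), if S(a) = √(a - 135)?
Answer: √2*√((-72204587 - 26802*I*√37)/(2694 + I*√37))/2 ≈ 1.81e-9 - 115.76*I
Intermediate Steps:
S(a) = √(-135 + a)
D = -1470 (D = -70*21 = -1470)
√(-13401 + 1/(D + (6858 + S(-13)))) = √(-13401 + 1/(-1470 + (6858 + √(-135 - 13)))) = √(-13401 + 1/(-1470 + (6858 + √(-148)))) = √(-13401 + 1/(-1470 + (6858 + 2*I*√37))) = √(-13401 + 1/(5388 + 2*I*√37))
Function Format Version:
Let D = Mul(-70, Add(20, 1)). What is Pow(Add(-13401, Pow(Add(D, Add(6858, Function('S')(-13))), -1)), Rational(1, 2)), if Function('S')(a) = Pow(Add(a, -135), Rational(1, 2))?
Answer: Mul(Rational(1, 2), Pow(2, Rational(1, 2)), Pow(Mul(Pow(Add(2694, Mul(I, Pow(37, Rational(1, 2)))), -1), Add(-72204587, Mul(-26802, I, Pow(37, Rational(1, 2))))), Rational(1, 2))) ≈ Add(1.8100e-9, Mul(-115.76, I))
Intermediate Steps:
Function('S')(a) = Pow(Add(-135, a), Rational(1, 2))
D = -1470 (D = Mul(-70, 21) = -1470)
Pow(Add(-13401, Pow(Add(D, Add(6858, Function('S')(-13))), -1)), Rational(1, 2)) = Pow(Add(-13401, Pow(Add(-1470, Add(6858, Pow(Add(-135, -13), Rational(1, 2)))), -1)), Rational(1, 2)) = Pow(Add(-13401, Pow(Add(-1470, Add(6858, Pow(-148, Rational(1, 2)))), -1)), Rational(1, 2)) = Pow(Add(-13401, Pow(Add(-1470, Add(6858, Mul(2, I, Pow(37, Rational(1, 2))))), -1)), Rational(1, 2)) = Pow(Add(-13401, Pow(Add(5388, Mul(2, I, Pow(37, Rational(1, 2)))), -1)), Rational(1, 2))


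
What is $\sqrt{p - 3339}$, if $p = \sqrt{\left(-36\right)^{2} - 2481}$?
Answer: $\sqrt{-3339 + i \sqrt{1185}} \approx 0.2979 + 57.785 i$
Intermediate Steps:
$p = i \sqrt{1185}$ ($p = \sqrt{1296 - 2481} = \sqrt{-1185} = i \sqrt{1185} \approx 34.424 i$)
$\sqrt{p - 3339} = \sqrt{i \sqrt{1185} - 3339} = \sqrt{-3339 + i \sqrt{1185}}$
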